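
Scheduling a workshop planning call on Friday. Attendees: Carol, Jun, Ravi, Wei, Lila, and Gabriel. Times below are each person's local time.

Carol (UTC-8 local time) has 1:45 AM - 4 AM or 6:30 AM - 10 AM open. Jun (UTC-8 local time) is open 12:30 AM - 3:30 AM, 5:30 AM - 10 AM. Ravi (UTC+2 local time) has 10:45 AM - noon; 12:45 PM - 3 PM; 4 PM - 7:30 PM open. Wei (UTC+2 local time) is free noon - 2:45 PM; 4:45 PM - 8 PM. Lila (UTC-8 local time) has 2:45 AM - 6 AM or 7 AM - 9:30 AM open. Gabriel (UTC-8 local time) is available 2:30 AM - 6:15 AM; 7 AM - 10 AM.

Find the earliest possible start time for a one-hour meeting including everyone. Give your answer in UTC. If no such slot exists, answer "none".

Carol in UTC: 09:45-12:00, 14:30-18:00 (add 8h to convert from UTC-8).
Jun in UTC: 08:30-11:30, 13:30-18:00 (add 8h to convert from UTC-8).
Ravi in UTC: 08:45-10:00, 10:45-13:00, 14:00-17:30 (subtract 2h to convert from UTC+2).
Wei in UTC: 10:00-12:45, 14:45-18:00 (subtract 2h to convert from UTC+2).
Lila in UTC: 10:45-14:00, 15:00-17:30 (add 8h to convert from UTC-8).
Gabriel in UTC: 10:30-14:15, 15:00-18:00 (add 8h to convert from UTC-8).
Carol ∩ Jun: 09:45-11:30, 14:30-18:00.
Carol ∩ Jun ∩ Ravi: 09:45-10:00, 10:45-11:30, 14:30-17:30.
Carol ∩ Jun ∩ Ravi ∩ Wei: 10:45-11:30, 14:45-17:30.
Carol ∩ Jun ∩ Ravi ∩ Wei ∩ Lila: 10:45-11:30, 15:00-17:30.
Carol ∩ Jun ∩ Ravi ∩ Wei ∩ Lila ∩ Gabriel: 10:45-11:30, 15:00-17:30.
The first common window of at least 60 minutes is 15:00-17:30, so the earliest start is 15:00.

15:00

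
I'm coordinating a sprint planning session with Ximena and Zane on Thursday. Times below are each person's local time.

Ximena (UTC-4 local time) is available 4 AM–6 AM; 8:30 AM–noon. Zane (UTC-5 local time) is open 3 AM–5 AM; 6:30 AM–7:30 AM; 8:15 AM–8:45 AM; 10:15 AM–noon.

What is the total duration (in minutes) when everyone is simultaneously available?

Ximena in UTC: 08:00-10:00, 12:30-16:00 (add 4h to convert from UTC-4).
Zane in UTC: 08:00-10:00, 11:30-12:30, 13:15-13:45, 15:15-17:00 (add 5h to convert from UTC-5).
Ximena ∩ Zane: 08:00-10:00, 13:15-13:45, 15:15-16:00.
Summing the common windows: 120 + 30 + 45 = 195 minutes.

195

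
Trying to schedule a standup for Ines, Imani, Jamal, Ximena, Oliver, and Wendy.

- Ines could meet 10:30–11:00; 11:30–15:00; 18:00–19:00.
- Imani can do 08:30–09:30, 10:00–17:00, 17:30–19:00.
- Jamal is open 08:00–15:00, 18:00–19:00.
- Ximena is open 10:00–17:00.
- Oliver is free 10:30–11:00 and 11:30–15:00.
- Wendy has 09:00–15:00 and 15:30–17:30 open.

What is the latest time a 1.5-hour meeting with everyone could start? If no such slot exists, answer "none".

13:30

Ines ∩ Imani: 10:30-11:00, 11:30-15:00, 18:00-19:00.
Ines ∩ Imani ∩ Jamal: 10:30-11:00, 11:30-15:00, 18:00-19:00.
Ines ∩ Imani ∩ Jamal ∩ Ximena: 10:30-11:00, 11:30-15:00.
Ines ∩ Imani ∩ Jamal ∩ Ximena ∩ Oliver: 10:30-11:00, 11:30-15:00.
Ines ∩ Imani ∩ Jamal ∩ Ximena ∩ Oliver ∩ Wendy: 10:30-11:00, 11:30-15:00.
So the common availability across everyone is 10:30-11:00, 11:30-15:00.
The last common window of at least 90 minutes is 11:30-15:00; a 90-minute meeting can start as late as 13:30 and still end by 15:00.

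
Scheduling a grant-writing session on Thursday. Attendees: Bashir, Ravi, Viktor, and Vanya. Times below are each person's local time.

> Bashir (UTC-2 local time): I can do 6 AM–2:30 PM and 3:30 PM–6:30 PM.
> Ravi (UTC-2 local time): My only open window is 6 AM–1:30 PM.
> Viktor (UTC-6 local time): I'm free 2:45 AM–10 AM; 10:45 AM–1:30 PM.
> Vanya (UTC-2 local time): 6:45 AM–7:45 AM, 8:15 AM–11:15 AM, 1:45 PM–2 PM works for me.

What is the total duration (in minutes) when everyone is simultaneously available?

Bashir in UTC: 08:00-16:30, 17:30-20:30 (add 2h to convert from UTC-2).
Ravi in UTC: 08:00-15:30 (add 2h to convert from UTC-2).
Viktor in UTC: 08:45-16:00, 16:45-19:30 (add 6h to convert from UTC-6).
Vanya in UTC: 08:45-09:45, 10:15-13:15, 15:45-16:00 (add 2h to convert from UTC-2).
Bashir ∩ Ravi: 08:00-15:30.
Bashir ∩ Ravi ∩ Viktor: 08:45-15:30.
Bashir ∩ Ravi ∩ Viktor ∩ Vanya: 08:45-09:45, 10:15-13:15.
Summing the common windows: 60 + 180 = 240 minutes.

240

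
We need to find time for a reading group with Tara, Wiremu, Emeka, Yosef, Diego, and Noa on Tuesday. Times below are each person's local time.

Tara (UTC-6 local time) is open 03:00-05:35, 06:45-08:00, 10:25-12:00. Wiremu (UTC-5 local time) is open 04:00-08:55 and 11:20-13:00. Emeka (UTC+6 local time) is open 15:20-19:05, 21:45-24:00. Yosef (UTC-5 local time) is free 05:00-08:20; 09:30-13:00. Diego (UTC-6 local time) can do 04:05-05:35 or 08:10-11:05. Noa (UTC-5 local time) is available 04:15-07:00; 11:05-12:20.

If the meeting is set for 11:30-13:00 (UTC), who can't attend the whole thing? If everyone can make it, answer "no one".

Tara in UTC: 09:00-11:35, 12:45-14:00, 16:25-18:00 (add 6h to convert from UTC-6).
Wiremu in UTC: 09:00-13:55, 16:20-18:00 (add 5h to convert from UTC-5).
Emeka in UTC: 09:20-13:05, 15:45-18:00 (subtract 6h to convert from UTC+6).
Yosef in UTC: 10:00-13:20, 14:30-18:00 (add 5h to convert from UTC-5).
Diego in UTC: 10:05-11:35, 14:10-17:05 (add 6h to convert from UTC-6).
Noa in UTC: 09:15-12:00, 16:05-17:20 (add 5h to convert from UTC-5).
Tara: not fully free for 11:30-13:00. Wiremu: free for 11:30-13:00. Emeka: free for 11:30-13:00. Yosef: free for 11:30-13:00. Diego: not fully free for 11:30-13:00. Noa: not fully free for 11:30-13:00.

Diego, Noa, Tara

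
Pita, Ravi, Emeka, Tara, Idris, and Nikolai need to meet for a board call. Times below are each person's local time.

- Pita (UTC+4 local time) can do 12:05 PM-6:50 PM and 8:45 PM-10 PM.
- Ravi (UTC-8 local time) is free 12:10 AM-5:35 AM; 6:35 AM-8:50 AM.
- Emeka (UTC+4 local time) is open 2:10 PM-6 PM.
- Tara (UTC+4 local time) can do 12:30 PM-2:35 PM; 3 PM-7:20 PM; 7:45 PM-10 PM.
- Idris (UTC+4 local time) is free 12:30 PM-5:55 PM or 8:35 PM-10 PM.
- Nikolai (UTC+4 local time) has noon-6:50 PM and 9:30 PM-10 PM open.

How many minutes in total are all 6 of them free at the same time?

Pita in UTC: 08:05-14:50, 16:45-18:00 (subtract 4h to convert from UTC+4).
Ravi in UTC: 08:10-13:35, 14:35-16:50 (add 8h to convert from UTC-8).
Emeka in UTC: 10:10-14:00 (subtract 4h to convert from UTC+4).
Tara in UTC: 08:30-10:35, 11:00-15:20, 15:45-18:00 (subtract 4h to convert from UTC+4).
Idris in UTC: 08:30-13:55, 16:35-18:00 (subtract 4h to convert from UTC+4).
Nikolai in UTC: 08:00-14:50, 17:30-18:00 (subtract 4h to convert from UTC+4).
Pita ∩ Ravi: 08:10-13:35, 14:35-14:50, 16:45-16:50.
Pita ∩ Ravi ∩ Emeka: 10:10-13:35.
Pita ∩ Ravi ∩ Emeka ∩ Tara: 10:10-10:35, 11:00-13:35.
Pita ∩ Ravi ∩ Emeka ∩ Tara ∩ Idris: 10:10-10:35, 11:00-13:35.
Pita ∩ Ravi ∩ Emeka ∩ Tara ∩ Idris ∩ Nikolai: 10:10-10:35, 11:00-13:35.
Summing the common windows: 25 + 155 = 180 minutes.

180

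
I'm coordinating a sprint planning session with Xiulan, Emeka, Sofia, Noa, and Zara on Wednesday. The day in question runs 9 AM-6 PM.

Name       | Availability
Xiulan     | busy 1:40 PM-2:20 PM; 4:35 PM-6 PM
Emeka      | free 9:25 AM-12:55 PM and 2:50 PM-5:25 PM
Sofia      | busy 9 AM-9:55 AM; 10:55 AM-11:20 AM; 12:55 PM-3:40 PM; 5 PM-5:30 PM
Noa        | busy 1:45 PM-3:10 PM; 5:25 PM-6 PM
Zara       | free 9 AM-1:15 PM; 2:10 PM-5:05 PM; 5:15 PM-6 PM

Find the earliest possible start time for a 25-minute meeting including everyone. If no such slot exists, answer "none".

09:55

Xiulan free: 09:00-13:40, 14:20-16:35 (invert busy blocks within the working day).
Emeka free: 09:25-12:55, 14:50-17:25.
Sofia free: 09:55-10:55, 11:20-12:55, 15:40-17:00, 17:30-18:00 (invert busy blocks within the working day).
Noa free: 09:00-13:45, 15:10-17:25 (invert busy blocks within the working day).
Zara free: 09:00-13:15, 14:10-17:05, 17:15-18:00.
Xiulan ∩ Emeka: 09:25-12:55, 14:50-16:35.
Xiulan ∩ Emeka ∩ Sofia: 09:55-10:55, 11:20-12:55, 15:40-16:35.
Xiulan ∩ Emeka ∩ Sofia ∩ Noa: 09:55-10:55, 11:20-12:55, 15:40-16:35.
Xiulan ∩ Emeka ∩ Sofia ∩ Noa ∩ Zara: 09:55-10:55, 11:20-12:55, 15:40-16:35.
Those are the intersection windows.
The first common window of at least 25 minutes is 09:55-10:55, so the earliest start is 09:55.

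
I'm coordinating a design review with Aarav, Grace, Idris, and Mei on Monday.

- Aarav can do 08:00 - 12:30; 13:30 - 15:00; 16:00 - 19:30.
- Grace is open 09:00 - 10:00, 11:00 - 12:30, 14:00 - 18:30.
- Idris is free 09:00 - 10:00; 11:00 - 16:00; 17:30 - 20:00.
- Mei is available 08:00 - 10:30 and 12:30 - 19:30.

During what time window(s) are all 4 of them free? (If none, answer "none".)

Aarav ∩ Grace: 09:00-10:00, 11:00-12:30, 14:00-15:00, 16:00-18:30.
Aarav ∩ Grace ∩ Idris: 09:00-10:00, 11:00-12:30, 14:00-15:00, 17:30-18:30.
Aarav ∩ Grace ∩ Idris ∩ Mei: 09:00-10:00, 14:00-15:00, 17:30-18:30.

09:00-10:00, 14:00-15:00, 17:30-18:30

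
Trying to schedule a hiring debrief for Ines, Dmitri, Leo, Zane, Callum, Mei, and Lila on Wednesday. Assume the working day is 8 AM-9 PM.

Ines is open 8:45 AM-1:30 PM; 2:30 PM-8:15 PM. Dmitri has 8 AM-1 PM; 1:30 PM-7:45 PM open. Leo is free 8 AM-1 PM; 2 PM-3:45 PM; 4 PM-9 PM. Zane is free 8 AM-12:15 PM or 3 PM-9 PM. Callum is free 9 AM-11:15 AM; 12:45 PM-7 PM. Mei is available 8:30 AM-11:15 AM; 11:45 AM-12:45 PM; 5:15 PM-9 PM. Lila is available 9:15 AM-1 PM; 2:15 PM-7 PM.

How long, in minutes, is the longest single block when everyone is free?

Ines ∩ Dmitri: 08:45-13:00, 14:30-19:45.
Ines ∩ Dmitri ∩ Leo: 08:45-13:00, 14:30-15:45, 16:00-19:45.
Ines ∩ Dmitri ∩ Leo ∩ Zane: 08:45-12:15, 15:00-15:45, 16:00-19:45.
Ines ∩ Dmitri ∩ Leo ∩ Zane ∩ Callum: 09:00-11:15, 15:00-15:45, 16:00-19:00.
Ines ∩ Dmitri ∩ Leo ∩ Zane ∩ Callum ∩ Mei: 09:00-11:15, 17:15-19:00.
Ines ∩ Dmitri ∩ Leo ∩ Zane ∩ Callum ∩ Mei ∩ Lila: 09:15-11:15, 17:15-19:00.
Those are the intersection windows.
The longest is 09:15-11:15 at 120 minutes.

120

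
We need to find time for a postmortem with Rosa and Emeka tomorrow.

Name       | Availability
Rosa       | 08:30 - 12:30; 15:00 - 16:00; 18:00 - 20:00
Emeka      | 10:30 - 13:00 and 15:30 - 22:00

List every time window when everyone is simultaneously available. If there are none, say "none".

Rosa ∩ Emeka: 10:30-12:30, 15:30-16:00, 18:00-20:00.

10:30-12:30, 15:30-16:00, 18:00-20:00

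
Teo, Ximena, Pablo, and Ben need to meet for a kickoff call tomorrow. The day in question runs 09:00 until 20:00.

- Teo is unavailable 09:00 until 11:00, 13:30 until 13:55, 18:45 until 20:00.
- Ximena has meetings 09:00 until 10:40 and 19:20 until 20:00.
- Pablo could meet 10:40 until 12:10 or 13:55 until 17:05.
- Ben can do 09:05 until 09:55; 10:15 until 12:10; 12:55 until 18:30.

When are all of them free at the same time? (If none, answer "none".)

Teo free: 11:00-13:30, 13:55-18:45 (invert busy blocks within the working day).
Ximena free: 10:40-19:20 (invert busy blocks within the working day).
Pablo free: 10:40-12:10, 13:55-17:05.
Ben free: 09:05-09:55, 10:15-12:10, 12:55-18:30.
Teo ∩ Ximena: 11:00-13:30, 13:55-18:45.
Teo ∩ Ximena ∩ Pablo: 11:00-12:10, 13:55-17:05.
Teo ∩ Ximena ∩ Pablo ∩ Ben: 11:00-12:10, 13:55-17:05.

11:00-12:10, 13:55-17:05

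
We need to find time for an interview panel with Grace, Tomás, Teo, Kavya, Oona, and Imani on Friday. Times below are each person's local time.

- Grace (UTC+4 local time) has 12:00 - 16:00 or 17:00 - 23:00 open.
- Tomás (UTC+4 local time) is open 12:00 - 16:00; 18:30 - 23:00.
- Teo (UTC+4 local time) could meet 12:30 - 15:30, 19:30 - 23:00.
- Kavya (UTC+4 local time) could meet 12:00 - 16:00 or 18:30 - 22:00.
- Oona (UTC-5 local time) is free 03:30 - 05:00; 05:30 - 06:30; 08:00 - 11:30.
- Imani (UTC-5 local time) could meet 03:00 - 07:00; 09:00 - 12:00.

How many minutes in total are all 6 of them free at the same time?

210

Grace in UTC: 08:00-12:00, 13:00-19:00 (subtract 4h to convert from UTC+4).
Tomás in UTC: 08:00-12:00, 14:30-19:00 (subtract 4h to convert from UTC+4).
Teo in UTC: 08:30-11:30, 15:30-19:00 (subtract 4h to convert from UTC+4).
Kavya in UTC: 08:00-12:00, 14:30-18:00 (subtract 4h to convert from UTC+4).
Oona in UTC: 08:30-10:00, 10:30-11:30, 13:00-16:30 (add 5h to convert from UTC-5).
Imani in UTC: 08:00-12:00, 14:00-17:00 (add 5h to convert from UTC-5).
Grace ∩ Tomás: 08:00-12:00, 14:30-19:00.
Grace ∩ Tomás ∩ Teo: 08:30-11:30, 15:30-19:00.
Grace ∩ Tomás ∩ Teo ∩ Kavya: 08:30-11:30, 15:30-18:00.
Grace ∩ Tomás ∩ Teo ∩ Kavya ∩ Oona: 08:30-10:00, 10:30-11:30, 15:30-16:30.
Grace ∩ Tomás ∩ Teo ∩ Kavya ∩ Oona ∩ Imani: 08:30-10:00, 10:30-11:30, 15:30-16:30.
Summing the common windows: 90 + 60 + 60 = 210 minutes.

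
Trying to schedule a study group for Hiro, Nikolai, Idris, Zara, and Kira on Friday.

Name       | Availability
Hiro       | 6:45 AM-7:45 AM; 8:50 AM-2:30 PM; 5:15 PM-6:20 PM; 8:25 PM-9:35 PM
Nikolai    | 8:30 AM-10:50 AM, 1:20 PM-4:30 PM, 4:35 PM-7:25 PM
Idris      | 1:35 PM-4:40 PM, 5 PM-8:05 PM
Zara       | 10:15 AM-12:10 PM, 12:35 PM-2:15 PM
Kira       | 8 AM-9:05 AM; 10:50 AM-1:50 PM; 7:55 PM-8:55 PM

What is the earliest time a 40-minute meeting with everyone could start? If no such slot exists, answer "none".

Hiro ∩ Nikolai: 08:50-10:50, 13:20-14:30, 17:15-18:20.
Hiro ∩ Nikolai ∩ Idris: 13:35-14:30, 17:15-18:20.
Hiro ∩ Nikolai ∩ Idris ∩ Zara: 13:35-14:15.
Hiro ∩ Nikolai ∩ Idris ∩ Zara ∩ Kira: 13:35-13:50.
No common window is at least 40 minutes long.

none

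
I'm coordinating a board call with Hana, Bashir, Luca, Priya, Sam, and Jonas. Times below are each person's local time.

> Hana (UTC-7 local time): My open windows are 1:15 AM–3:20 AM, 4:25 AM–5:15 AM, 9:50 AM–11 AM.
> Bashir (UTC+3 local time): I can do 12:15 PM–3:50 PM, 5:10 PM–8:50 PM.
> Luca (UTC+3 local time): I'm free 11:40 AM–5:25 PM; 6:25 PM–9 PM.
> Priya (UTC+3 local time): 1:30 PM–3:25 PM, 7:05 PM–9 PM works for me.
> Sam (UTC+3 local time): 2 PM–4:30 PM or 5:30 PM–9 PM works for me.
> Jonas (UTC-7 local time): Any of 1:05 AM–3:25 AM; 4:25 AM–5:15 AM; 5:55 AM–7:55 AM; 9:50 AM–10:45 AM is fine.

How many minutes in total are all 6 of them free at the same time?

105

Hana in UTC: 08:15-10:20, 11:25-12:15, 16:50-18:00 (add 7h to convert from UTC-7).
Bashir in UTC: 09:15-12:50, 14:10-17:50 (subtract 3h to convert from UTC+3).
Luca in UTC: 08:40-14:25, 15:25-18:00 (subtract 3h to convert from UTC+3).
Priya in UTC: 10:30-12:25, 16:05-18:00 (subtract 3h to convert from UTC+3).
Sam in UTC: 11:00-13:30, 14:30-18:00 (subtract 3h to convert from UTC+3).
Jonas in UTC: 08:05-10:25, 11:25-12:15, 12:55-14:55, 16:50-17:45 (add 7h to convert from UTC-7).
Hana ∩ Bashir: 09:15-10:20, 11:25-12:15, 16:50-17:50.
Hana ∩ Bashir ∩ Luca: 09:15-10:20, 11:25-12:15, 16:50-17:50.
Hana ∩ Bashir ∩ Luca ∩ Priya: 11:25-12:15, 16:50-17:50.
Hana ∩ Bashir ∩ Luca ∩ Priya ∩ Sam: 11:25-12:15, 16:50-17:50.
Hana ∩ Bashir ∩ Luca ∩ Priya ∩ Sam ∩ Jonas: 11:25-12:15, 16:50-17:45.
Summing the common windows: 50 + 55 = 105 minutes.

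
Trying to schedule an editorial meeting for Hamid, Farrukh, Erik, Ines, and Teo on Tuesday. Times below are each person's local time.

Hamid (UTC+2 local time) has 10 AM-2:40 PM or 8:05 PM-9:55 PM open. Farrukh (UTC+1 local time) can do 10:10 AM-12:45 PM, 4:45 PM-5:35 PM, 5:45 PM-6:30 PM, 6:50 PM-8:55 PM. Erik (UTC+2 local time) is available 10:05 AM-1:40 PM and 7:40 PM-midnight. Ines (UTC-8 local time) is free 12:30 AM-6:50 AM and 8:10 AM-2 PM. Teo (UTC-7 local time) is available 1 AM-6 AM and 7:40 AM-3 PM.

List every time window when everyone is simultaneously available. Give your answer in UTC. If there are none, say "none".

Hamid in UTC: 08:00-12:40, 18:05-19:55 (subtract 2h to convert from UTC+2).
Farrukh in UTC: 09:10-11:45, 15:45-16:35, 16:45-17:30, 17:50-19:55 (subtract 1h to convert from UTC+1).
Erik in UTC: 08:05-11:40, 17:40-22:00 (subtract 2h to convert from UTC+2).
Ines in UTC: 08:30-14:50, 16:10-22:00 (add 8h to convert from UTC-8).
Teo in UTC: 08:00-13:00, 14:40-22:00 (add 7h to convert from UTC-7).
Hamid ∩ Farrukh: 09:10-11:45, 18:05-19:55.
Hamid ∩ Farrukh ∩ Erik: 09:10-11:40, 18:05-19:55.
Hamid ∩ Farrukh ∩ Erik ∩ Ines: 09:10-11:40, 18:05-19:55.
Hamid ∩ Farrukh ∩ Erik ∩ Ines ∩ Teo: 09:10-11:40, 18:05-19:55.

09:10-11:40, 18:05-19:55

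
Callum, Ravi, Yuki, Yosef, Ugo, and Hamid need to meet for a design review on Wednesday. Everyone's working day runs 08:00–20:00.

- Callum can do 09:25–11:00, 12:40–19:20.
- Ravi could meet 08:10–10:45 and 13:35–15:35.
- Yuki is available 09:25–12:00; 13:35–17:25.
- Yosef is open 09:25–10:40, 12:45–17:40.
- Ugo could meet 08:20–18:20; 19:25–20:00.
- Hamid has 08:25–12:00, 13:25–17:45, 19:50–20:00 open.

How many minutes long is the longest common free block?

Callum ∩ Ravi: 09:25-10:45, 13:35-15:35.
Callum ∩ Ravi ∩ Yuki: 09:25-10:45, 13:35-15:35.
Callum ∩ Ravi ∩ Yuki ∩ Yosef: 09:25-10:40, 13:35-15:35.
Callum ∩ Ravi ∩ Yuki ∩ Yosef ∩ Ugo: 09:25-10:40, 13:35-15:35.
Callum ∩ Ravi ∩ Yuki ∩ Yosef ∩ Ugo ∩ Hamid: 09:25-10:40, 13:35-15:35.
Those are the intersection windows.
The longest is 13:35-15:35 at 120 minutes.

120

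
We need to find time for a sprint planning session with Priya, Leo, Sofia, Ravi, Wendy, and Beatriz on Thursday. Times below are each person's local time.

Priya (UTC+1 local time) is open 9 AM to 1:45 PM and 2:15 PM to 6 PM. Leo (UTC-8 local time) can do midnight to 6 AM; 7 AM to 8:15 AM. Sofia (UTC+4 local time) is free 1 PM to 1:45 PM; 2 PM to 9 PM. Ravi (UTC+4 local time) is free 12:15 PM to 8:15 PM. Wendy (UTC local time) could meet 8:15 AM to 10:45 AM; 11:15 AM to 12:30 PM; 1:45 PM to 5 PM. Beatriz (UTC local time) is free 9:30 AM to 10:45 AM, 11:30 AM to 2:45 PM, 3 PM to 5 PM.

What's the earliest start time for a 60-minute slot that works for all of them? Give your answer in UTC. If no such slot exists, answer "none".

11:30

Priya in UTC: 08:00-12:45, 13:15-17:00 (subtract 1h to convert from UTC+1).
Leo in UTC: 08:00-14:00, 15:00-16:15 (add 8h to convert from UTC-8).
Sofia in UTC: 09:00-09:45, 10:00-17:00 (subtract 4h to convert from UTC+4).
Ravi in UTC: 08:15-16:15 (subtract 4h to convert from UTC+4).
Wendy in UTC: 08:15-10:45, 11:15-12:30, 13:45-17:00.
Beatriz in UTC: 09:30-10:45, 11:30-14:45, 15:00-17:00.
Priya ∩ Leo: 08:00-12:45, 13:15-14:00, 15:00-16:15.
Priya ∩ Leo ∩ Sofia: 09:00-09:45, 10:00-12:45, 13:15-14:00, 15:00-16:15.
Priya ∩ Leo ∩ Sofia ∩ Ravi: 09:00-09:45, 10:00-12:45, 13:15-14:00, 15:00-16:15.
Priya ∩ Leo ∩ Sofia ∩ Ravi ∩ Wendy: 09:00-09:45, 10:00-10:45, 11:15-12:30, 13:45-14:00, 15:00-16:15.
Priya ∩ Leo ∩ Sofia ∩ Ravi ∩ Wendy ∩ Beatriz: 09:30-09:45, 10:00-10:45, 11:30-12:30, 13:45-14:00, 15:00-16:15.
The first common window of at least 60 minutes is 11:30-12:30, so the earliest start is 11:30.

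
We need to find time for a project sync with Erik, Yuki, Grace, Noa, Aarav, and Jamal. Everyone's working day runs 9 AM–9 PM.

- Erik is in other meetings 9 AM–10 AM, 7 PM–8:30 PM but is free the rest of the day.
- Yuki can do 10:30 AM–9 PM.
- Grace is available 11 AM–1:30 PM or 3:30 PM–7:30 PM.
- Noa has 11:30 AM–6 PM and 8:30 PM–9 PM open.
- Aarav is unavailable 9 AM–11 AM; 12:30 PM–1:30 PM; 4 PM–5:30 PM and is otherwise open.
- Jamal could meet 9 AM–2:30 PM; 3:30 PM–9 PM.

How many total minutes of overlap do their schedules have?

120

Erik free: 10:00-19:00, 20:30-21:00 (invert busy blocks within the working day).
Yuki free: 10:30-21:00.
Grace free: 11:00-13:30, 15:30-19:30.
Noa free: 11:30-18:00, 20:30-21:00.
Aarav free: 11:00-12:30, 13:30-16:00, 17:30-21:00 (invert busy blocks within the working day).
Jamal free: 09:00-14:30, 15:30-21:00.
Erik ∩ Yuki: 10:30-19:00, 20:30-21:00.
Erik ∩ Yuki ∩ Grace: 11:00-13:30, 15:30-19:00.
Erik ∩ Yuki ∩ Grace ∩ Noa: 11:30-13:30, 15:30-18:00.
Erik ∩ Yuki ∩ Grace ∩ Noa ∩ Aarav: 11:30-12:30, 15:30-16:00, 17:30-18:00.
Erik ∩ Yuki ∩ Grace ∩ Noa ∩ Aarav ∩ Jamal: 11:30-12:30, 15:30-16:00, 17:30-18:00.
Summing the common windows: 60 + 30 + 30 = 120 minutes.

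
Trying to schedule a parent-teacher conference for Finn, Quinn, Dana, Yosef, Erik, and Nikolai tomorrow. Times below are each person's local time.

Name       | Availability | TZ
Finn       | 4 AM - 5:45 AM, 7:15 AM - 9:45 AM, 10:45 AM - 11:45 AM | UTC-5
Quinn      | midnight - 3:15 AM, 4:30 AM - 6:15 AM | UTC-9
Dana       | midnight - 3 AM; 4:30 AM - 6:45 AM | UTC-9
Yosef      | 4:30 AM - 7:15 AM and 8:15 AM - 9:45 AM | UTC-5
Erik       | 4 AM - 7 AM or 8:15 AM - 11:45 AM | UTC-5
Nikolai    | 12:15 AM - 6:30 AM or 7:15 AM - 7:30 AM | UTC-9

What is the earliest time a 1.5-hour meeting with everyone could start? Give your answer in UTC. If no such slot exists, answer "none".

Finn in UTC: 09:00-10:45, 12:15-14:45, 15:45-16:45 (add 5h to convert from UTC-5).
Quinn in UTC: 09:00-12:15, 13:30-15:15 (add 9h to convert from UTC-9).
Dana in UTC: 09:00-12:00, 13:30-15:45 (add 9h to convert from UTC-9).
Yosef in UTC: 09:30-12:15, 13:15-14:45 (add 5h to convert from UTC-5).
Erik in UTC: 09:00-12:00, 13:15-16:45 (add 5h to convert from UTC-5).
Nikolai in UTC: 09:15-15:30, 16:15-16:30 (add 9h to convert from UTC-9).
Finn ∩ Quinn: 09:00-10:45, 13:30-14:45.
Finn ∩ Quinn ∩ Dana: 09:00-10:45, 13:30-14:45.
Finn ∩ Quinn ∩ Dana ∩ Yosef: 09:30-10:45, 13:30-14:45.
Finn ∩ Quinn ∩ Dana ∩ Yosef ∩ Erik: 09:30-10:45, 13:30-14:45.
Finn ∩ Quinn ∩ Dana ∩ Yosef ∩ Erik ∩ Nikolai: 09:30-10:45, 13:30-14:45.
No common window is at least 90 minutes long.

none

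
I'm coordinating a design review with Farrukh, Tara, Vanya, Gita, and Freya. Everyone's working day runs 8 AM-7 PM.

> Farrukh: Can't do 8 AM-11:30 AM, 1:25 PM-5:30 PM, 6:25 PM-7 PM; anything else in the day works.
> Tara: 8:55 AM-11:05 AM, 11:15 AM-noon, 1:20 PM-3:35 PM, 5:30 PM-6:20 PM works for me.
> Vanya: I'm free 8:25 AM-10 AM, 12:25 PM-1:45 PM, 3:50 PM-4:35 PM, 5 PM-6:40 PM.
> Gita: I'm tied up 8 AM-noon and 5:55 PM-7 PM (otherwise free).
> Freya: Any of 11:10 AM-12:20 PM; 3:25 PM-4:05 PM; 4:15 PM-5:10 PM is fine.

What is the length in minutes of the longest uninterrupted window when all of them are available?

Farrukh free: 11:30-13:25, 17:30-18:25 (invert busy blocks within the working day).
Tara free: 08:55-11:05, 11:15-12:00, 13:20-15:35, 17:30-18:20.
Vanya free: 08:25-10:00, 12:25-13:45, 15:50-16:35, 17:00-18:40.
Gita free: 12:00-17:55 (invert busy blocks within the working day).
Freya free: 11:10-12:20, 15:25-16:05, 16:15-17:10.
Farrukh ∩ Tara: 11:30-12:00, 13:20-13:25, 17:30-18:20.
Farrukh ∩ Tara ∩ Vanya: 13:20-13:25, 17:30-18:20.
Farrukh ∩ Tara ∩ Vanya ∩ Gita: 13:20-13:25, 17:30-17:55.
Farrukh ∩ Tara ∩ Vanya ∩ Gita ∩ Freya: ∅.
There is no time when everyone is free.
No common window exists, so the longest block is 0 minutes.

0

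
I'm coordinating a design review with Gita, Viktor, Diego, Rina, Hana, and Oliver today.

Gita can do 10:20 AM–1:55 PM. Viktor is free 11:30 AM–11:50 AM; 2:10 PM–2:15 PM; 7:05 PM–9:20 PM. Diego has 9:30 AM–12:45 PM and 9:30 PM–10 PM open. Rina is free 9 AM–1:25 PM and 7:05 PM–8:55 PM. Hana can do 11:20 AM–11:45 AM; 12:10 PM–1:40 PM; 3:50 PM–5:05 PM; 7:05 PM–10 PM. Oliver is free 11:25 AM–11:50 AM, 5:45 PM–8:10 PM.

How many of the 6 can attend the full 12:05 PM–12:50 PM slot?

2

Gita and Rina can make the full 12:05-12:50 slot — that's 2.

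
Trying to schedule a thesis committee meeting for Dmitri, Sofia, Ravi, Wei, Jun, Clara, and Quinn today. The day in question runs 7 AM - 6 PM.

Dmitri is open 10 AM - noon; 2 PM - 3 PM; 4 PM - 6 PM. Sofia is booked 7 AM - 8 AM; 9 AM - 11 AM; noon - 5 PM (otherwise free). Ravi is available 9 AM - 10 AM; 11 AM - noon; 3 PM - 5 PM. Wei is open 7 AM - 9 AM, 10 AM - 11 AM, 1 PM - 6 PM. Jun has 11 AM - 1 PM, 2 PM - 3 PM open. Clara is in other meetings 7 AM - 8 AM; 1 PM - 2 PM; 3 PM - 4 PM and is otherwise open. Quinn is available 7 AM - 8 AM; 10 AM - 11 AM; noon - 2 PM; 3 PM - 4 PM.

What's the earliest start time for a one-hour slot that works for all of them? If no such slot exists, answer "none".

Dmitri free: 10:00-12:00, 14:00-15:00, 16:00-18:00.
Sofia free: 08:00-09:00, 11:00-12:00, 17:00-18:00 (invert busy blocks within the working day).
Ravi free: 09:00-10:00, 11:00-12:00, 15:00-17:00.
Wei free: 07:00-09:00, 10:00-11:00, 13:00-18:00.
Jun free: 11:00-13:00, 14:00-15:00.
Clara free: 08:00-13:00, 14:00-15:00, 16:00-18:00 (invert busy blocks within the working day).
Quinn free: 07:00-08:00, 10:00-11:00, 12:00-14:00, 15:00-16:00.
Dmitri ∩ Sofia: 11:00-12:00, 17:00-18:00.
Dmitri ∩ Sofia ∩ Ravi: 11:00-12:00.
Dmitri ∩ Sofia ∩ Ravi ∩ Wei: ∅.
Dmitri ∩ Sofia ∩ Ravi ∩ Wei ∩ Jun: ∅.
Dmitri ∩ Sofia ∩ Ravi ∩ Wei ∩ Jun ∩ Clara: ∅.
Dmitri ∩ Sofia ∩ Ravi ∩ Wei ∩ Jun ∩ Clara ∩ Quinn: ∅.
There is no time when everyone is free.
No common window is at least 60 minutes long.

none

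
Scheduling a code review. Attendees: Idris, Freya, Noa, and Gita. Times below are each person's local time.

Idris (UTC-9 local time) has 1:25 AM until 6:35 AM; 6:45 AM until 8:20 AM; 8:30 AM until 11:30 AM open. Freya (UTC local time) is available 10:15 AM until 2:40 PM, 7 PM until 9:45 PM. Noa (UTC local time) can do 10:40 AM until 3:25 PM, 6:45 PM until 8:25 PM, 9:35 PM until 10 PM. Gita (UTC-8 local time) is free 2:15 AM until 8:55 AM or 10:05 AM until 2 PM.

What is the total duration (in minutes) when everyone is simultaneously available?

325

Idris in UTC: 10:25-15:35, 15:45-17:20, 17:30-20:30 (add 9h to convert from UTC-9).
Freya in UTC: 10:15-14:40, 19:00-21:45.
Noa in UTC: 10:40-15:25, 18:45-20:25, 21:35-22:00.
Gita in UTC: 10:15-16:55, 18:05-22:00 (add 8h to convert from UTC-8).
Idris ∩ Freya: 10:25-14:40, 19:00-20:30.
Idris ∩ Freya ∩ Noa: 10:40-14:40, 19:00-20:25.
Idris ∩ Freya ∩ Noa ∩ Gita: 10:40-14:40, 19:00-20:25.
Summing the common windows: 240 + 85 = 325 minutes.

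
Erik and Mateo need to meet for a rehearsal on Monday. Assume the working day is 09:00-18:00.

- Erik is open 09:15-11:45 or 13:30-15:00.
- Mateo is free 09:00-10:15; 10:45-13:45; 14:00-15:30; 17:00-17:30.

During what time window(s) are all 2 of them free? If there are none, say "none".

Erik ∩ Mateo: 09:15-10:15, 10:45-11:45, 13:30-13:45, 14:00-15:00.

09:15-10:15, 10:45-11:45, 13:30-13:45, 14:00-15:00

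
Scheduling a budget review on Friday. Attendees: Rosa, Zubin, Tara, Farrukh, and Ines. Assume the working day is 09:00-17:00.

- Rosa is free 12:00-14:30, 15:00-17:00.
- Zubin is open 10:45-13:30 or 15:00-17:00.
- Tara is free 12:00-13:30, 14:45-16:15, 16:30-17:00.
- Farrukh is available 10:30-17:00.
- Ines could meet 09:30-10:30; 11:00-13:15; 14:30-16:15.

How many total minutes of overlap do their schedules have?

Rosa ∩ Zubin: 12:00-13:30, 15:00-17:00.
Rosa ∩ Zubin ∩ Tara: 12:00-13:30, 15:00-16:15, 16:30-17:00.
Rosa ∩ Zubin ∩ Tara ∩ Farrukh: 12:00-13:30, 15:00-16:15, 16:30-17:00.
Rosa ∩ Zubin ∩ Tara ∩ Farrukh ∩ Ines: 12:00-13:15, 15:00-16:15.
Summing the common windows: 75 + 75 = 150 minutes.

150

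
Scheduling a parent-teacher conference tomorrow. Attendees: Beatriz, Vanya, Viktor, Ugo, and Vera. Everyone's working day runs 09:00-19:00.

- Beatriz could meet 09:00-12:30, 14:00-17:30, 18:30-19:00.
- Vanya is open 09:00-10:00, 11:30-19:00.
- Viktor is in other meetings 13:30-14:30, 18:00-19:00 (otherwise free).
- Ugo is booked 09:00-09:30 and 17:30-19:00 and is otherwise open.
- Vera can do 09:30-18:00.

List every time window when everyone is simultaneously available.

09:30-10:00, 11:30-12:30, 14:30-17:30

Beatriz free: 09:00-12:30, 14:00-17:30, 18:30-19:00.
Vanya free: 09:00-10:00, 11:30-19:00.
Viktor free: 09:00-13:30, 14:30-18:00 (invert busy blocks within the working day).
Ugo free: 09:30-17:30 (invert busy blocks within the working day).
Vera free: 09:30-18:00.
Beatriz ∩ Vanya: 09:00-10:00, 11:30-12:30, 14:00-17:30, 18:30-19:00.
Beatriz ∩ Vanya ∩ Viktor: 09:00-10:00, 11:30-12:30, 14:30-17:30.
Beatriz ∩ Vanya ∩ Viktor ∩ Ugo: 09:30-10:00, 11:30-12:30, 14:30-17:30.
Beatriz ∩ Vanya ∩ Viktor ∩ Ugo ∩ Vera: 09:30-10:00, 11:30-12:30, 14:30-17:30.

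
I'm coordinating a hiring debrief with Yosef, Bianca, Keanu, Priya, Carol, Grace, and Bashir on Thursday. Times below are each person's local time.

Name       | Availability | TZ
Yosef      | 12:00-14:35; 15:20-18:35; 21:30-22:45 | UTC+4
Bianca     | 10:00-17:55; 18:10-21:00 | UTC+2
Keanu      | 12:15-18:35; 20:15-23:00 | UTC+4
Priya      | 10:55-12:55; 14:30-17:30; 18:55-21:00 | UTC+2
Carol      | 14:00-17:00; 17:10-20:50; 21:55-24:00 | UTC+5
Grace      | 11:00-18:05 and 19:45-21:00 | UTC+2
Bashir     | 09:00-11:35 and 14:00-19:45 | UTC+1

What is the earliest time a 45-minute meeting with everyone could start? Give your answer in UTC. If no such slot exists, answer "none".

09:00

Yosef in UTC: 08:00-10:35, 11:20-14:35, 17:30-18:45 (subtract 4h to convert from UTC+4).
Bianca in UTC: 08:00-15:55, 16:10-19:00 (subtract 2h to convert from UTC+2).
Keanu in UTC: 08:15-14:35, 16:15-19:00 (subtract 4h to convert from UTC+4).
Priya in UTC: 08:55-10:55, 12:30-15:30, 16:55-19:00 (subtract 2h to convert from UTC+2).
Carol in UTC: 09:00-12:00, 12:10-15:50, 16:55-19:00 (subtract 5h to convert from UTC+5).
Grace in UTC: 09:00-16:05, 17:45-19:00 (subtract 2h to convert from UTC+2).
Bashir in UTC: 08:00-10:35, 13:00-18:45 (subtract 1h to convert from UTC+1).
Yosef ∩ Bianca: 08:00-10:35, 11:20-14:35, 17:30-18:45.
Yosef ∩ Bianca ∩ Keanu: 08:15-10:35, 11:20-14:35, 17:30-18:45.
Yosef ∩ Bianca ∩ Keanu ∩ Priya: 08:55-10:35, 12:30-14:35, 17:30-18:45.
Yosef ∩ Bianca ∩ Keanu ∩ Priya ∩ Carol: 09:00-10:35, 12:30-14:35, 17:30-18:45.
Yosef ∩ Bianca ∩ Keanu ∩ Priya ∩ Carol ∩ Grace: 09:00-10:35, 12:30-14:35, 17:45-18:45.
Yosef ∩ Bianca ∩ Keanu ∩ Priya ∩ Carol ∩ Grace ∩ Bashir: 09:00-10:35, 13:00-14:35, 17:45-18:45.
The first common window of at least 45 minutes is 09:00-10:35, so the earliest start is 09:00.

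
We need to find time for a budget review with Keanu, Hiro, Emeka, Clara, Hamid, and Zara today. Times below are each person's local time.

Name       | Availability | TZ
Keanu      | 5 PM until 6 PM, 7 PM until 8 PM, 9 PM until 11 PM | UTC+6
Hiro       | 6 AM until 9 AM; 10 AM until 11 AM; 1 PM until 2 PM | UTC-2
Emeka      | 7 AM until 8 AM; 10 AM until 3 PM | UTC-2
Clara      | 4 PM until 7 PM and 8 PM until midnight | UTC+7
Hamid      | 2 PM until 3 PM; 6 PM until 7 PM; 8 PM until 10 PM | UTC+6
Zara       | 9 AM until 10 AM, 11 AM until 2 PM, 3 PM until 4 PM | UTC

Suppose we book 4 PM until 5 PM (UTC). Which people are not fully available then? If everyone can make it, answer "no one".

Keanu in UTC: 11:00-12:00, 13:00-14:00, 15:00-17:00 (subtract 6h to convert from UTC+6).
Hiro in UTC: 08:00-11:00, 12:00-13:00, 15:00-16:00 (add 2h to convert from UTC-2).
Emeka in UTC: 09:00-10:00, 12:00-17:00 (add 2h to convert from UTC-2).
Clara in UTC: 09:00-12:00, 13:00-17:00 (subtract 7h to convert from UTC+7).
Hamid in UTC: 08:00-09:00, 12:00-13:00, 14:00-16:00 (subtract 6h to convert from UTC+6).
Zara in UTC: 09:00-10:00, 11:00-14:00, 15:00-16:00.
Keanu: free for 16:00-17:00. Hiro: not fully free for 16:00-17:00. Emeka: free for 16:00-17:00. Clara: free for 16:00-17:00. Hamid: not fully free for 16:00-17:00. Zara: not fully free for 16:00-17:00.

Hamid, Hiro, Zara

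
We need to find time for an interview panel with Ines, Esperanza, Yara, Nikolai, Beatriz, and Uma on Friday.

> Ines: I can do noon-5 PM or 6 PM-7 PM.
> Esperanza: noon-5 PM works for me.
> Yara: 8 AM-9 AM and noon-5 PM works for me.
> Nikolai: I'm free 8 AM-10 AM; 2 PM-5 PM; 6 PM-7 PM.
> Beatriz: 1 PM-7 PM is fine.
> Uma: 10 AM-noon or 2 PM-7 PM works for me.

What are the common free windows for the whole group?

14:00-17:00

Ines ∩ Esperanza: 12:00-17:00.
Ines ∩ Esperanza ∩ Yara: 12:00-17:00.
Ines ∩ Esperanza ∩ Yara ∩ Nikolai: 14:00-17:00.
Ines ∩ Esperanza ∩ Yara ∩ Nikolai ∩ Beatriz: 14:00-17:00.
Ines ∩ Esperanza ∩ Yara ∩ Nikolai ∩ Beatriz ∩ Uma: 14:00-17:00.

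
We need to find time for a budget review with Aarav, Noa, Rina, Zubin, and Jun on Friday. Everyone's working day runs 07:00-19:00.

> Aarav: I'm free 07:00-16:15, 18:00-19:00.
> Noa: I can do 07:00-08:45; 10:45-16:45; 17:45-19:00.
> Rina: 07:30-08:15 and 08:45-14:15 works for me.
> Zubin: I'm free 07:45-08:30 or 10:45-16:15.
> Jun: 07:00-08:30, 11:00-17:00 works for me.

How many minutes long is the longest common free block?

Aarav ∩ Noa: 07:00-08:45, 10:45-16:15, 18:00-19:00.
Aarav ∩ Noa ∩ Rina: 07:30-08:15, 10:45-14:15.
Aarav ∩ Noa ∩ Rina ∩ Zubin: 07:45-08:15, 10:45-14:15.
Aarav ∩ Noa ∩ Rina ∩ Zubin ∩ Jun: 07:45-08:15, 11:00-14:15.
So the common availability across everyone is 07:45-08:15, 11:00-14:15.
The longest is 11:00-14:15 at 195 minutes.

195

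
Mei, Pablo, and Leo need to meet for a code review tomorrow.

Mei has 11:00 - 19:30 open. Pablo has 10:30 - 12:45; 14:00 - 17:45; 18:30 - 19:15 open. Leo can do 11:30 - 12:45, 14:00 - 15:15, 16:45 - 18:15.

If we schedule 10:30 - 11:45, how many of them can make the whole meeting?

1

Pablo can make the full 10:30-11:45 slot — that's 1.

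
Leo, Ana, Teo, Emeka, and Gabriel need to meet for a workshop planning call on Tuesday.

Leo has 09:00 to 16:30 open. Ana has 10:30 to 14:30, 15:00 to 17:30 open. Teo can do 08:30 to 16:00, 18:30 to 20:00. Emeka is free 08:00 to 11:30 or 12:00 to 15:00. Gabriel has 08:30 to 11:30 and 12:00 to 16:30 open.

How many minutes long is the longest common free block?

Leo ∩ Ana: 10:30-14:30, 15:00-16:30.
Leo ∩ Ana ∩ Teo: 10:30-14:30, 15:00-16:00.
Leo ∩ Ana ∩ Teo ∩ Emeka: 10:30-11:30, 12:00-14:30.
Leo ∩ Ana ∩ Teo ∩ Emeka ∩ Gabriel: 10:30-11:30, 12:00-14:30.
The longest is 12:00-14:30 at 150 minutes.

150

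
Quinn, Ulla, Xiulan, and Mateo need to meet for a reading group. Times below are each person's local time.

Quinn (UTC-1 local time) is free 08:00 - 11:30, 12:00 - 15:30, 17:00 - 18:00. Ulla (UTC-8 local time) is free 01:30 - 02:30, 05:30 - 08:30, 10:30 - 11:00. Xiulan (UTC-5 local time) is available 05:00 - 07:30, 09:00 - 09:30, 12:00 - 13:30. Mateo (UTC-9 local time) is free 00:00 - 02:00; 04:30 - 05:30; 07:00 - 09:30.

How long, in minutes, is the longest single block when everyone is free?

Quinn in UTC: 09:00-12:30, 13:00-16:30, 18:00-19:00 (add 1h to convert from UTC-1).
Ulla in UTC: 09:30-10:30, 13:30-16:30, 18:30-19:00 (add 8h to convert from UTC-8).
Xiulan in UTC: 10:00-12:30, 14:00-14:30, 17:00-18:30 (add 5h to convert from UTC-5).
Mateo in UTC: 09:00-11:00, 13:30-14:30, 16:00-18:30 (add 9h to convert from UTC-9).
Quinn ∩ Ulla: 09:30-10:30, 13:30-16:30, 18:30-19:00.
Quinn ∩ Ulla ∩ Xiulan: 10:00-10:30, 14:00-14:30.
Quinn ∩ Ulla ∩ Xiulan ∩ Mateo: 10:00-10:30, 14:00-14:30.
The longest is 10:00-10:30 at 30 minutes.

30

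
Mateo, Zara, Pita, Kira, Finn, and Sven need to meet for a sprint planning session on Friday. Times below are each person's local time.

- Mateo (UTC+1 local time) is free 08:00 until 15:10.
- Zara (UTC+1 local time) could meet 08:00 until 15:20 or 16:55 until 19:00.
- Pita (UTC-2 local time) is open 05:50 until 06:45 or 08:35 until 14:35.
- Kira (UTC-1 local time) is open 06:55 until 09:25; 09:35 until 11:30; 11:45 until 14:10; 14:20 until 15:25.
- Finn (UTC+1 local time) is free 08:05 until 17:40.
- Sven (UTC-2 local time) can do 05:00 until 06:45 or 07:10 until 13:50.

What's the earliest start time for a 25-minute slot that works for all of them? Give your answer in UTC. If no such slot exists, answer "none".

07:55

Mateo in UTC: 07:00-14:10 (subtract 1h to convert from UTC+1).
Zara in UTC: 07:00-14:20, 15:55-18:00 (subtract 1h to convert from UTC+1).
Pita in UTC: 07:50-08:45, 10:35-16:35 (add 2h to convert from UTC-2).
Kira in UTC: 07:55-10:25, 10:35-12:30, 12:45-15:10, 15:20-16:25 (add 1h to convert from UTC-1).
Finn in UTC: 07:05-16:40 (subtract 1h to convert from UTC+1).
Sven in UTC: 07:00-08:45, 09:10-15:50 (add 2h to convert from UTC-2).
Mateo ∩ Zara: 07:00-14:10.
Mateo ∩ Zara ∩ Pita: 07:50-08:45, 10:35-14:10.
Mateo ∩ Zara ∩ Pita ∩ Kira: 07:55-08:45, 10:35-12:30, 12:45-14:10.
Mateo ∩ Zara ∩ Pita ∩ Kira ∩ Finn: 07:55-08:45, 10:35-12:30, 12:45-14:10.
Mateo ∩ Zara ∩ Pita ∩ Kira ∩ Finn ∩ Sven: 07:55-08:45, 10:35-12:30, 12:45-14:10.
The first common window of at least 25 minutes is 07:55-08:45, so the earliest start is 07:55.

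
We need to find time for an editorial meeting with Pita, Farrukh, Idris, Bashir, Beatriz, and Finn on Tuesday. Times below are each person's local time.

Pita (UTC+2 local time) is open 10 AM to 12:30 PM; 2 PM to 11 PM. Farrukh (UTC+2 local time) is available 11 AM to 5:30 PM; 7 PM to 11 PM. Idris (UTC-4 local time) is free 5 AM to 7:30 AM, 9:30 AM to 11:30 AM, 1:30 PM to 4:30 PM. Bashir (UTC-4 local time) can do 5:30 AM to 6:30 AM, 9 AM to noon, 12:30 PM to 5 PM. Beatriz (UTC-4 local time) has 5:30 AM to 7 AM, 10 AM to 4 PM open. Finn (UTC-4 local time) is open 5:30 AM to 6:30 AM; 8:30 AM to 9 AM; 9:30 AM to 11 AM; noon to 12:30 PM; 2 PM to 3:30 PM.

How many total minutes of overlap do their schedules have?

210

Pita in UTC: 08:00-10:30, 12:00-21:00 (subtract 2h to convert from UTC+2).
Farrukh in UTC: 09:00-15:30, 17:00-21:00 (subtract 2h to convert from UTC+2).
Idris in UTC: 09:00-11:30, 13:30-15:30, 17:30-20:30 (add 4h to convert from UTC-4).
Bashir in UTC: 09:30-10:30, 13:00-16:00, 16:30-21:00 (add 4h to convert from UTC-4).
Beatriz in UTC: 09:30-11:00, 14:00-20:00 (add 4h to convert from UTC-4).
Finn in UTC: 09:30-10:30, 12:30-13:00, 13:30-15:00, 16:00-16:30, 18:00-19:30 (add 4h to convert from UTC-4).
Pita ∩ Farrukh: 09:00-10:30, 12:00-15:30, 17:00-21:00.
Pita ∩ Farrukh ∩ Idris: 09:00-10:30, 13:30-15:30, 17:30-20:30.
Pita ∩ Farrukh ∩ Idris ∩ Bashir: 09:30-10:30, 13:30-15:30, 17:30-20:30.
Pita ∩ Farrukh ∩ Idris ∩ Bashir ∩ Beatriz: 09:30-10:30, 14:00-15:30, 17:30-20:00.
Pita ∩ Farrukh ∩ Idris ∩ Bashir ∩ Beatriz ∩ Finn: 09:30-10:30, 14:00-15:00, 18:00-19:30.
Summing the common windows: 60 + 60 + 90 = 210 minutes.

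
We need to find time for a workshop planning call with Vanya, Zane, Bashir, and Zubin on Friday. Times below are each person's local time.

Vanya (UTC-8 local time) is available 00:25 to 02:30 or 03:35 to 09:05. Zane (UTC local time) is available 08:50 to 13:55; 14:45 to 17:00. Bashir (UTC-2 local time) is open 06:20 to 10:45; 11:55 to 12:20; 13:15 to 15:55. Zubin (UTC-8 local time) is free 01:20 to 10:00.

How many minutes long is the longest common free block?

Vanya in UTC: 08:25-10:30, 11:35-17:05 (add 8h to convert from UTC-8).
Zane in UTC: 08:50-13:55, 14:45-17:00.
Bashir in UTC: 08:20-12:45, 13:55-14:20, 15:15-17:55 (add 2h to convert from UTC-2).
Zubin in UTC: 09:20-18:00 (add 8h to convert from UTC-8).
Vanya ∩ Zane: 08:50-10:30, 11:35-13:55, 14:45-17:00.
Vanya ∩ Zane ∩ Bashir: 08:50-10:30, 11:35-12:45, 15:15-17:00.
Vanya ∩ Zane ∩ Bashir ∩ Zubin: 09:20-10:30, 11:35-12:45, 15:15-17:00.
Those are the intersection windows.
The longest is 15:15-17:00 at 105 minutes.

105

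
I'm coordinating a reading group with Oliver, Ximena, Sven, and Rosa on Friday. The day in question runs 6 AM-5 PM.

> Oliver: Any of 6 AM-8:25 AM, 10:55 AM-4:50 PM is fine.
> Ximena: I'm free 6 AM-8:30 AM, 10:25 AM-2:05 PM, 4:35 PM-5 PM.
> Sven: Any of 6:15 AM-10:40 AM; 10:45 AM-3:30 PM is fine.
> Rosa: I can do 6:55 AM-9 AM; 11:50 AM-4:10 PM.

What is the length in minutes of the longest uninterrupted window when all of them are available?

135

Oliver ∩ Ximena: 06:00-08:25, 10:55-14:05, 16:35-16:50.
Oliver ∩ Ximena ∩ Sven: 06:15-08:25, 10:55-14:05.
Oliver ∩ Ximena ∩ Sven ∩ Rosa: 06:55-08:25, 11:50-14:05.
Those are the intersection windows.
The longest is 11:50-14:05 at 135 minutes.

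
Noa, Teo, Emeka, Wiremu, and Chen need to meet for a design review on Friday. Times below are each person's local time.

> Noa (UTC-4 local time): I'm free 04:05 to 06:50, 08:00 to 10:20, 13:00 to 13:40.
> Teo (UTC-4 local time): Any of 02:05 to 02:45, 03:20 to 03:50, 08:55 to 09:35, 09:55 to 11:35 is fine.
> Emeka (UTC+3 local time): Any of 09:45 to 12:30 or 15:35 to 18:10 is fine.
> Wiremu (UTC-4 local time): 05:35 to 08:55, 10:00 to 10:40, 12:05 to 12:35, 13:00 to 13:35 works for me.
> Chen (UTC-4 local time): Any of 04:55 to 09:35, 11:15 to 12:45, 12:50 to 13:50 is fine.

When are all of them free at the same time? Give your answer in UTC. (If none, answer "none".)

none

Noa in UTC: 08:05-10:50, 12:00-14:20, 17:00-17:40 (add 4h to convert from UTC-4).
Teo in UTC: 06:05-06:45, 07:20-07:50, 12:55-13:35, 13:55-15:35 (add 4h to convert from UTC-4).
Emeka in UTC: 06:45-09:30, 12:35-15:10 (subtract 3h to convert from UTC+3).
Wiremu in UTC: 09:35-12:55, 14:00-14:40, 16:05-16:35, 17:00-17:35 (add 4h to convert from UTC-4).
Chen in UTC: 08:55-13:35, 15:15-16:45, 16:50-17:50 (add 4h to convert from UTC-4).
Noa ∩ Teo: 12:55-13:35, 13:55-14:20.
Noa ∩ Teo ∩ Emeka: 12:55-13:35, 13:55-14:20.
Noa ∩ Teo ∩ Emeka ∩ Wiremu: 14:00-14:20.
Noa ∩ Teo ∩ Emeka ∩ Wiremu ∩ Chen: ∅.
There is no time when everyone is free.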